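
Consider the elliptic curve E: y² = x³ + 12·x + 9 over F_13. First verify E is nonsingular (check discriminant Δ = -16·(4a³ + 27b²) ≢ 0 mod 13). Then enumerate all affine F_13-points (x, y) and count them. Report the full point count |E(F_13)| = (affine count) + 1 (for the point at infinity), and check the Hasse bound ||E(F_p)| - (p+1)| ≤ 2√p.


Affine points = {(0, 3), (0, 10), (1, 3), (1, 10), (4, 2), (4, 11), (5, 5), (5, 8), (9, 1), (9, 12), (11, 4), (11, 9), (12, 3), (12, 10)}; affine count = 14; |E(F_13)| = 15.

Discriminant check: Δ ∝ 4a³ + 27b² = 4·12³ + 27·9² = 4·1728 + 27·81 ≡ 12 (mod 13). Nonzero ⇒ E is nonsingular.
For each x ∈ F_13, compute rhs = x³ + 12·x + 9 mod 13, then count y ∈ F_13 with y² ≡ rhs.
  x = 0: rhs = 9, matching y values: 3, 10 (2 points).
  x = 1: rhs = 9, matching y values: 3, 10 (2 points).
  x = 2: rhs = 2, matching y values: none (0 points).
  x = 3: rhs = 7, matching y values: none (0 points).
  x = 4: rhs = 4, matching y values: 2, 11 (2 points).
  x = 5: rhs = 12, matching y values: 5, 8 (2 points).
  x = 6: rhs = 11, matching y values: none (0 points).
  x = 7: rhs = 7, matching y values: none (0 points).
  x = 8: rhs = 6, matching y values: none (0 points).
  x = 9: rhs = 1, matching y values: 1, 12 (2 points).
  x = 10: rhs = 11, matching y values: none (0 points).
  x = 11: rhs = 3, matching y values: 4, 9 (2 points).
  x = 12: rhs = 9, matching y values: 3, 10 (2 points).
Total affine count: 14.
Full point count |E(F_13)| = 14 + 1 = 15.
Hasse bound: |15 − (13+1)| = |1| = 1 ≤ 2√13 ≈ 7.2111 ✓.


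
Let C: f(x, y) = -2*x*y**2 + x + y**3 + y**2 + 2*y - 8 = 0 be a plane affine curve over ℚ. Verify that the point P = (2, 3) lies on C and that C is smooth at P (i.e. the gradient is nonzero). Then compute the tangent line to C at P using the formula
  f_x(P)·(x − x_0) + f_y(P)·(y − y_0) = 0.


Tangent line at P: -17*x + 11*y + 1 = 0.

Step 1: f(2, 3) = 0, so P lies on C.
Step 2: partial derivatives
  f_x(x, y) = 1 - 2*y**2, f_y(x, y) = -4*x*y + 3*y**2 + 2*y + 2.
  f_x(P) = -17, f_y(P) = 11 (gradient nonzero, so P is smooth).
Step 3: tangent line at P: -17·(x − 2) + 11·(y − 3) = 0.
Expanding: -17*x + 11*y + 1 = 0.


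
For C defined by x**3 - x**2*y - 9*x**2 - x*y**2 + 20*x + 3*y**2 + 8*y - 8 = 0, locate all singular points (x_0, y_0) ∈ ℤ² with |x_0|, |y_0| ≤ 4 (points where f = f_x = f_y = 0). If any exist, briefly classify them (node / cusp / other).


Singular points: {(2, -2)}; classification: node.

Compute partial derivatives:
  f_x = 3*x**2 - 2*x*y - 18*x - y**2 + 20.
  f_y = -x**2 - 2*x*y + 6*y + 8.
Scan x_0 ∈ {−4, ..., 4}. For each x_0, f_y(x_0, y) is a polynomial in y; find its integer roots y ∈ {−4, ..., 4}, then test f_x and f at those candidates.
  x = -4: f_y(-4, y) = 14*y - 8; no integer root y with |y| ≤ 4.
  x = -3: f_y(-3, y) = 12*y - 1; no integer root y with |y| ≤ 4.
  x = -2: f_y(-2, y) = 10*y + 4; no integer root y with |y| ≤ 4.
  x = -1: f_y(-1, y) = 8*y + 7; no integer root y with |y| ≤ 4.
  x = 0: f_y(0, y) = 6*y + 8; no integer root y with |y| ≤ 4.
  x = 1: f_y(1, y) = 4*y + 7; no integer root y with |y| ≤ 4.
  x = 2: f_y(2, y) = 2*y + 4; vanishes at y ∈ {-2}. (2, -2): f_x = 0, f = 0 — SINGULAR.
  x = 3: f_y(3, y) = -1; no integer root y with |y| ≤ 4.
  x = 4: f_y(4, y) = -2*y - 8; vanishes at y ∈ {-4}. (4, -4): f_x = 12 ≠ 0.
Only singular point on the grid: (2, -2).
Classify: substitute x = 2 + u, y = -2 + v and expand: f = u**3 - u**2*v - u**2 - u*v**2 + v**2.
No constant or linear terms (consistent with a singular point). Quadratic part: -u**2 + v**2. Cubic part: u**3 - u**2*v - u*v**2.
The quadratic part v**2 - u**2 = (v − u)(v + u) splits into two distinct linear factors, so there are two distinct tangent lines y − -2 = ±(x − 2) — this is a node (ordinary double point).
Classification: node.


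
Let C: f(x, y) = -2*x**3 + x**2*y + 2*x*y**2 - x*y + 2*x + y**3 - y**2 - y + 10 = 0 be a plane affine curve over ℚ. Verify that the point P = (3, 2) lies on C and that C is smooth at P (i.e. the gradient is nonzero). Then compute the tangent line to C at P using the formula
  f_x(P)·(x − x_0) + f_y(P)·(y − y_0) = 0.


Tangent line at P: -34*x + 37*y + 28 = 0.

Step 1: f(3, 2) = 0, so P lies on C.
Step 2: partial derivatives
  f_x(x, y) = -6*x**2 + 2*x*y + 2*y**2 - y + 2, f_y(x, y) = x**2 + 4*x*y - x + 3*y**2 - 2*y - 1.
  f_x(P) = -34, f_y(P) = 37 (gradient nonzero, so P is smooth).
Step 3: tangent line at P: -34·(x − 3) + 37·(y − 2) = 0.
Expanding: -34*x + 37*y + 28 = 0.


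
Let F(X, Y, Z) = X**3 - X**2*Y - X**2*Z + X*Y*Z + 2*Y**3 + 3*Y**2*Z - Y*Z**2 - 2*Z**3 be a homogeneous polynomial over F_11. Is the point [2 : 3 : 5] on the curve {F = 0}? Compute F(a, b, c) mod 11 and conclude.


F(2,3,5) ≡ 2 (mod 11); P is NOT on the curve.

Evaluate F(2, 3, 5) term-by-term (mod 11).
  X**3 ↦ 1·8·1·1 = 8
  -X**2*Y ↦ -1·4·3·1 = -12
  -X**2*Z ↦ -1·4·1·5 = -20
  X*Y*Z ↦ 1·2·3·5 = 30
  2*Y**3 ↦ 2·1·27·1 = 54
  3*Y**2*Z ↦ 3·1·9·5 = 135
  -Y*Z**2 ↦ -1·1·3·25 = -75
  -2*Z**3 ↦ -2·1·1·125 = -250
Sum: F(2, 3, 5) = (8) + (-12) + (-20) + (30) + (54) + (135) + (-75) + (-250) = -130.
Reducing mod 11: -130 ≡ 2 (mod 11).
Since F(a, b, c) ≡ 2 ≠ 0 (mod 11), P does NOT lie on the curve.


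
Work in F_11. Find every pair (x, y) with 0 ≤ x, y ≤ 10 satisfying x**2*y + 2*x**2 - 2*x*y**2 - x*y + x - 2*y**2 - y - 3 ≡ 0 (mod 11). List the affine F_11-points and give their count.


Affine F_11-points: {(1, 0), (1, 8), (2, 3), (2, 10), (4, 0), (6, 2), (6, 4), (7, 8), (7, 9), (9, 4), (9, 10), (10, 2)}; count = 12.

For each of the 121 pairs (x, y) ∈ F_11², evaluate f(x, y) mod 11. Record the zeros.
  x = 0: [0↦8, 1↦5, 2↦9, 3↦9, 4↦5, 5↦8, 6↦7, 7↦2, 8↦4, 9↦2, 10↦7]  zeros at y ∈ ∅
  x = 1: [0↦0, 1↦6, 2↦4, 3↦5, 4↦9, 5↦5, 6↦4, 7↦6, 8↦0, 9↦8, 10↦8]  zeros at y ∈ {0, 8}
  x = 2: [0↦7, 1↦2, 2↦7, 3↦0, 4↦3, 5↦5, 6↦6, 7↦6, 8↦5, 9↦3, 10↦0]  zeros at y ∈ {3, 10}
  x = 3: [0↦7, 1↦4, 2↦7, 3↦5, 4↦9, 5↦8, 6↦2, 7↦2, 8↦8, 9↦9, 10↦5]  zeros at y ∈ ∅
  x = 4: [0↦0, 1↦1, 2↦4, 3↦9, 4↦5, 5↦3, 6↦3, 7↦5, 8↦9, 9↦4, 10↦1]  zeros at y ∈ {0}
  x = 5: [0↦8, 1↦4, 2↦9, 3↦1, 4↦2, 5↦1, 6↦9, 7↦4, 8↦8, 9↦10, 10↦10]  zeros at y ∈ ∅
  x = 6: [0↦9, 1↦2, 2↦0, 3↦3, 4↦0, 5↦2, 6↦9, 7↦10, 8↦5, 9↦5, 10↦10]  zeros at y ∈ {2, 4}
  x = 7: [0↦3, 1↦6, 2↦10, 3↦4, 4↦10, 5↦6, 6↦3, 7↦1, 8↦0, 9↦0, 10↦1]  zeros at y ∈ {8, 9}
  x = 8: [0↦1, 1↦5, 2↦6, 3↦4, 4↦10, 5↦2, 6↦2, 7↦10, 8↦4, 9↦6, 10↦5]  zeros at y ∈ ∅
  x = 9: [0↦3, 1↦10, 2↦10, 3↦3, 4↦0, 5↦1, 6↦6, 7↦4, 8↦6, 9↦1, 10↦0]  zeros at y ∈ {4, 10}
  x = 10: [0↦9, 1↦10, 2↦0, 3↦1, 4↦2, 5↦3, 6↦4, 7↦5, 8↦6, 9↦7, 10↦8]  zeros at y ∈ {2}
Collecting zeros: affine points = {(1, 0), (1, 8), (2, 3), (2, 10), (4, 0), (6, 2), (6, 4), (7, 8), (7, 9), (9, 4), (9, 10), (10, 2)}.
Total count |C(F_11)_aff| = 12.


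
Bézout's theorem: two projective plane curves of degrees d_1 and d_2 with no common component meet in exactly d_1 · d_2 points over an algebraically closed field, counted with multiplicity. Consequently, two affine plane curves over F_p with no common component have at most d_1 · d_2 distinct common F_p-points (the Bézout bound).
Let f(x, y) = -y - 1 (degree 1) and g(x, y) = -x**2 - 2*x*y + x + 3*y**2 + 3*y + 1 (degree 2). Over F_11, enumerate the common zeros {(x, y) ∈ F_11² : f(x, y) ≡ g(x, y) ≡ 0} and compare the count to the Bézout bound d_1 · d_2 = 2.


Common zeros: ∅; count = 0; Bézout bound = 2.

deg(f) = 1, deg(g) = 2, so Bézout bound = 2.
Scan x ∈ F_11. For each x, list the y ∈ F_11 with f(x, y) ≡ 0 and those with g(x, y) ≡ 0 (mod 11); the common zeros in that column are the intersection.
  x = 0: f ≡ 0 at y ∈ {10}; g ≡ 0 at y ∈ ∅; common: ∅.
  x = 1: f ≡ 0 at y ∈ {10}; g ≡ 0 at y ∈ {9}; common: ∅.
  x = 2: f ≡ 0 at y ∈ {10}; g ≡ 0 at y ∈ ∅; common: ∅.
  x = 3: f ≡ 0 at y ∈ {10}; g ≡ 0 at y ∈ {5, 7}; common: ∅.
  x = 4: f ≡ 0 at y ∈ {10}; g ≡ 0 at y ∈ {0, 9}; common: ∅.
  x = 5: f ≡ 0 at y ∈ {10}; g ≡ 0 at y ∈ ∅; common: ∅.
  x = 6: f ≡ 0 at y ∈ {10}; g ≡ 0 at y ∈ {7}; common: ∅.
  x = 7: f ≡ 0 at y ∈ {10}; g ≡ 0 at y ∈ ∅; common: ∅.
  x = 8: f ≡ 0 at y ∈ {10}; g ≡ 0 at y ∈ {0, 8}; common: ∅.
  x = 9: f ≡ 0 at y ∈ {10}; g ≡ 0 at y ∈ ∅; common: ∅.
  x = 10: f ≡ 0 at y ∈ {10}; g ≡ 0 at y ∈ {5, 8}; common: ∅.
Collecting: common zeros = ∅, so the count is 0.
Comparison with the Bézout bound: 0 ≤ 2 = deg(f)·deg(g), as expected for curves with no common component (the affine F_11-count falls short of the bound because intersections may lie at infinity, over extension fields, or carry multiplicity).


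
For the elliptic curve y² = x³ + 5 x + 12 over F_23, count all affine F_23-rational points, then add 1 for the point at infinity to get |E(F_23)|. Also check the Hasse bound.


Affine points = {(0, 9), (0, 14), (1, 8), (1, 15), (3, 10), (3, 13), (4, 2), (4, 21), (5, 1), (5, 22), (8, 9), (8, 14), (9, 2), (9, 21), (10, 2), (10, 21), (11, 8), (11, 15), (12, 11), (12, 12), (15, 9), (15, 14), (16, 5), (16, 18), (18, 0), (20, 4), (20, 19), (22, 11), (22, 12)}; affine count = 29; |E(F_23)| = 30.

Discriminant check: Δ ∝ 4a³ + 27b² = 4·5³ + 27·12² = 4·125 + 27·144 ≡ 18 (mod 23). Nonzero ⇒ E is nonsingular.
For each x ∈ F_23, compute rhs = x³ + 5·x + 12 mod 23, then count y ∈ F_23 with y² ≡ rhs.
  x = 0: rhs = 12, matching y values: 9, 14 (2 points).
  x = 1: rhs = 18, matching y values: 8, 15 (2 points).
  x = 2: rhs = 7, matching y values: none (0 points).
  x = 3: rhs = 8, matching y values: 10, 13 (2 points).
  x = 4: rhs = 4, matching y values: 2, 21 (2 points).
  x = 5: rhs = 1, matching y values: 1, 22 (2 points).
  x = 6: rhs = 5, matching y values: none (0 points).
  x = 7: rhs = 22, matching y values: none (0 points).
  x = 8: rhs = 12, matching y values: 9, 14 (2 points).
  x = 9: rhs = 4, matching y values: 2, 21 (2 points).
  x = 10: rhs = 4, matching y values: 2, 21 (2 points).
  x = 11: rhs = 18, matching y values: 8, 15 (2 points).
  x = 12: rhs = 6, matching y values: 11, 12 (2 points).
  x = 13: rhs = 20, matching y values: none (0 points).
  x = 14: rhs = 20, matching y values: none (0 points).
  x = 15: rhs = 12, matching y values: 9, 14 (2 points).
  x = 16: rhs = 2, matching y values: 5, 18 (2 points).
  x = 17: rhs = 19, matching y values: none (0 points).
  x = 18: rhs = 0, matching y values: 0 (1 points).
  x = 19: rhs = 20, matching y values: none (0 points).
  x = 20: rhs = 16, matching y values: 4, 19 (2 points).
  x = 21: rhs = 17, matching y values: none (0 points).
  x = 22: rhs = 6, matching y values: 11, 12 (2 points).
Total affine count: 29.
Full point count |E(F_23)| = 29 + 1 = 30.
Hasse bound: |30 − (23+1)| = |6| = 6 ≤ 2√23 ≈ 9.5917 ✓.


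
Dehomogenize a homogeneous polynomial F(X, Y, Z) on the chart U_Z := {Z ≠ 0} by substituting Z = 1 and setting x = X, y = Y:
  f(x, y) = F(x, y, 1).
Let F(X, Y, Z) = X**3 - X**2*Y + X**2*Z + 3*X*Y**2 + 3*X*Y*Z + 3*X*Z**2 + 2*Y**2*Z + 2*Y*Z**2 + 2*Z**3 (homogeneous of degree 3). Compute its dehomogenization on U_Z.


f(x, y) = x**3 - x**2*y + x**2 + 3*x*y**2 + 3*x*y + 3*x + 2*y**2 + 2*y + 2

On U_Z we set Z = 1. Each monomial c·X^i·Y^j·Z^k in F becomes c·x^i·y^j·1^k = c·x^i·y^j.
Substituting Z = 1: F(X, Y, 1) = x**3 - x**2*y + x**2 + 3*x*y**2 + 3*x*y + 3*x + 2*y**2 + 2*y + 2.
Note: deg(f) ≤ deg(F) = 3; strict inequality happens when F is divisible by Z (lost terms).


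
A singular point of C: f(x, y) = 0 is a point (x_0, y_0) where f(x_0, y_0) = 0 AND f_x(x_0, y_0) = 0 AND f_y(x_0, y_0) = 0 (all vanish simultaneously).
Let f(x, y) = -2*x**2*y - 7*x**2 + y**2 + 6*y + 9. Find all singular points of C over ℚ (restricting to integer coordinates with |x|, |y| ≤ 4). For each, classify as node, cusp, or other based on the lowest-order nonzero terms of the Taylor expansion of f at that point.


Singular points: {(0, -3)}; classification: node.

Compute partial derivatives:
  f_x = -4*x*y - 14*x.
  f_y = -2*x**2 + 2*y + 6.
Scan x_0 ∈ {−4, ..., 4}. For each x_0, f_y(x_0, y) is a polynomial in y; find its integer roots y ∈ {−4, ..., 4}, then test f_x and f at those candidates.
  x = -4: f_y(-4, y) = 2*y - 26; no integer root y with |y| ≤ 4.
  x = -3: f_y(-3, y) = 2*y - 12; no integer root y with |y| ≤ 4.
  x = -2: f_y(-2, y) = 2*y - 2; vanishes at y ∈ {1}. (-2, 1): f_x = 36 ≠ 0.
  x = -1: f_y(-1, y) = 2*y + 4; vanishes at y ∈ {-2}. (-1, -2): f_x = 6 ≠ 0.
  x = 0: f_y(0, y) = 2*y + 6; vanishes at y ∈ {-3}. (0, -3): f_x = 0, f = 0 — SINGULAR.
  x = 1: f_y(1, y) = 2*y + 4; vanishes at y ∈ {-2}. (1, -2): f_x = -6 ≠ 0.
  x = 2: f_y(2, y) = 2*y - 2; vanishes at y ∈ {1}. (2, 1): f_x = -36 ≠ 0.
  x = 3: f_y(3, y) = 2*y - 12; no integer root y with |y| ≤ 4.
  x = 4: f_y(4, y) = 2*y - 26; no integer root y with |y| ≤ 4.
Only singular point on the grid: (0, -3).
Classify: substitute x = 0 + u, y = -3 + v and expand: f = -2*u**2*v - u**2 + v**2.
No constant or linear terms (consistent with a singular point). Quadratic part: -u**2 + v**2. Cubic part: -2*u**2*v.
The quadratic part v**2 - u**2 = (v − u)(v + u) splits into two distinct linear factors, so there are two distinct tangent lines y − -3 = ±(x − 0) — this is a node (ordinary double point).
Classification: node.


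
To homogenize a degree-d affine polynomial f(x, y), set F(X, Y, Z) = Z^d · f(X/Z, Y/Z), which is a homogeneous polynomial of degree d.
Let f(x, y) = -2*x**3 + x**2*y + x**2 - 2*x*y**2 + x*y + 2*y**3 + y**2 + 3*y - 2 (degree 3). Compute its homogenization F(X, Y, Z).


F(X, Y, Z) = -2*X**3 + X**2*Y + X**2*Z - 2*X*Y**2 + X*Y*Z + 2*Y**3 + Y**2*Z + 3*Y*Z**2 - 2*Z**3

deg(f) = 3.
Substitute x = X/Z, y = Y/Z into f, then multiply by Z^3.
  monomial -2·x^3·y^0 ↦ -2·X^3·Y^0·Z^0.
  monomial 1·x^2·y^1 ↦ 1·X^2·Y^1·Z^0.
  monomial 1·x^2·y^0 ↦ 1·X^2·Y^0·Z^1.
  monomial -2·x^1·y^2 ↦ -2·X^1·Y^2·Z^0.
  monomial 1·x^1·y^1 ↦ 1·X^1·Y^1·Z^1.
  monomial 2·x^0·y^3 ↦ 2·X^0·Y^3·Z^0.
  monomial 1·x^0·y^2 ↦ 1·X^0·Y^2·Z^1.
  monomial 3·x^0·y^1 ↦ 3·X^0·Y^1·Z^2.
  monomial -2·x^0·y^0 ↦ -2·X^0·Y^0·Z^3.
Collecting: F(X, Y, Z) = -2*X**3 + X**2*Y + X**2*Z - 2*X*Y**2 + X*Y*Z + 2*Y**3 + Y**2*Z + 3*Y*Z**2 - 2*Z**3.


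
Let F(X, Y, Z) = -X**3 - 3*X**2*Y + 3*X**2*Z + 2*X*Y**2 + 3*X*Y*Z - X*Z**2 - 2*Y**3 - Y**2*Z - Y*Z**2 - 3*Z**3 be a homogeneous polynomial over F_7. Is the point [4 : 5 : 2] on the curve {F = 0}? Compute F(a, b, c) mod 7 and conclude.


F(4,5,2) ≡ 4 (mod 7); P is NOT on the curve.

Evaluate F(4, 5, 2) term-by-term (mod 7).
  -X**3 ↦ -1·64·1·1 = -64
  -3*X**2*Y ↦ -3·16·5·1 = -240
  3*X**2*Z ↦ 3·16·1·2 = 96
  2*X*Y**2 ↦ 2·4·25·1 = 200
  3*X*Y*Z ↦ 3·4·5·2 = 120
  -X*Z**2 ↦ -1·4·1·4 = -16
  -2*Y**3 ↦ -2·1·125·1 = -250
  -Y**2*Z ↦ -1·1·25·2 = -50
  -Y*Z**2 ↦ -1·1·5·4 = -20
  -3*Z**3 ↦ -3·1·1·8 = -24
Sum: F(4, 5, 2) = (-64) + (-240) + (96) + (200) + (120) + (-16) + (-250) + (-50) + (-20) + (-24) = -248.
Reducing mod 7: -248 ≡ 4 (mod 7).
Since F(a, b, c) ≡ 4 ≠ 0 (mod 7), P does NOT lie on the curve.


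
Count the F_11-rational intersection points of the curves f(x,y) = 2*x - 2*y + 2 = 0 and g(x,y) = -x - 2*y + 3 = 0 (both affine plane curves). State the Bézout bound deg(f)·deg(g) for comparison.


Common zeros: {(4, 5)}; count = 1; Bézout bound = 1.

deg(f) = 1, deg(g) = 1, so Bézout bound = 1.
Scan x ∈ F_11. For each x, list the y ∈ F_11 with f(x, y) ≡ 0 and those with g(x, y) ≡ 0 (mod 11); the common zeros in that column are the intersection.
  x = 0: f ≡ 0 at y ∈ {1}; g ≡ 0 at y ∈ {7}; common: ∅.
  x = 1: f ≡ 0 at y ∈ {2}; g ≡ 0 at y ∈ {1}; common: ∅.
  x = 2: f ≡ 0 at y ∈ {3}; g ≡ 0 at y ∈ {6}; common: ∅.
  x = 3: f ≡ 0 at y ∈ {4}; g ≡ 0 at y ∈ {0}; common: ∅.
  x = 4: f ≡ 0 at y ∈ {5}; g ≡ 0 at y ∈ {5}; common: {5}.
  x = 5: f ≡ 0 at y ∈ {6}; g ≡ 0 at y ∈ {10}; common: ∅.
  x = 6: f ≡ 0 at y ∈ {7}; g ≡ 0 at y ∈ {4}; common: ∅.
  x = 7: f ≡ 0 at y ∈ {8}; g ≡ 0 at y ∈ {9}; common: ∅.
  x = 8: f ≡ 0 at y ∈ {9}; g ≡ 0 at y ∈ {3}; common: ∅.
  x = 9: f ≡ 0 at y ∈ {10}; g ≡ 0 at y ∈ {8}; common: ∅.
  x = 10: f ≡ 0 at y ∈ {0}; g ≡ 0 at y ∈ {2}; common: ∅.
Collecting: common zeros = {(4, 5)}, so the count is 1.
Comparison with the Bézout bound: 1 ≤ 1 = deg(f)·deg(g), as expected for curves with no common component (the bound is attained).


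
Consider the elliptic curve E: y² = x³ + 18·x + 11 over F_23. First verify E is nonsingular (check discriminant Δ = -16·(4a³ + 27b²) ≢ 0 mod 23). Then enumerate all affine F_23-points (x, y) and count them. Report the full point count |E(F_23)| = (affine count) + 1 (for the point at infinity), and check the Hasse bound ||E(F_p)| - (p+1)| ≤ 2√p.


Affine points = {(2, 3), (2, 20), (3, 0), (4, 3), (4, 20), (6, 6), (6, 17), (8, 0), (10, 8), (10, 15), (12, 0), (13, 2), (13, 21), (16, 5), (16, 18), (17, 3), (17, 20), (18, 7), (18, 16), (19, 6), (19, 17), (21, 6), (21, 17)}; affine count = 23; |E(F_23)| = 24.

Discriminant check: Δ ∝ 4a³ + 27b² = 4·18³ + 27·11² = 4·5832 + 27·121 ≡ 7 (mod 23). Nonzero ⇒ E is nonsingular.
For each x ∈ F_23, compute rhs = x³ + 18·x + 11 mod 23, then count y ∈ F_23 with y² ≡ rhs.
  x = 0: rhs = 11, matching y values: none (0 points).
  x = 1: rhs = 7, matching y values: none (0 points).
  x = 2: rhs = 9, matching y values: 3, 20 (2 points).
  x = 3: rhs = 0, matching y values: 0 (1 points).
  x = 4: rhs = 9, matching y values: 3, 20 (2 points).
  x = 5: rhs = 19, matching y values: none (0 points).
  x = 6: rhs = 13, matching y values: 6, 17 (2 points).
  x = 7: rhs = 20, matching y values: none (0 points).
  x = 8: rhs = 0, matching y values: 0 (1 points).
  x = 9: rhs = 5, matching y values: none (0 points).
  x = 10: rhs = 18, matching y values: 8, 15 (2 points).
  x = 11: rhs = 22, matching y values: none (0 points).
  x = 12: rhs = 0, matching y values: 0 (1 points).
  x = 13: rhs = 4, matching y values: 2, 21 (2 points).
  x = 14: rhs = 17, matching y values: none (0 points).
  x = 15: rhs = 22, matching y values: none (0 points).
  x = 16: rhs = 2, matching y values: 5, 18 (2 points).
  x = 17: rhs = 9, matching y values: 3, 20 (2 points).
  x = 18: rhs = 3, matching y values: 7, 16 (2 points).
  x = 19: rhs = 13, matching y values: 6, 17 (2 points).
  x = 20: rhs = 22, matching y values: none (0 points).
  x = 21: rhs = 13, matching y values: 6, 17 (2 points).
  x = 22: rhs = 15, matching y values: none (0 points).
Total affine count: 23.
Full point count |E(F_23)| = 23 + 1 = 24.
Hasse bound: |24 − (23+1)| = |0| = 0 ≤ 2√23 ≈ 9.5917 ✓.


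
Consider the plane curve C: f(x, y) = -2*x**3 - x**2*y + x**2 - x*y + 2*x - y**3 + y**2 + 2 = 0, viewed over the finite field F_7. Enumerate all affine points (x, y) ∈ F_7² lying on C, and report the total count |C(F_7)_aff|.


Affine F_7-points: {(0, 5), (1, 3), (1, 6), (2, 3), (3, 1), (3, 3), (3, 4)}; count = 7.

For each of the 49 pairs (x, y) ∈ F_7², evaluate f(x, y) mod 7. Record the zeros.
  x = 0: [0↦2, 1↦2, 2↦5, 3↦5, 4↦3, 5↦0, 6↦4]  zeros at y ∈ {5}
  x = 1: [0↦3, 1↦1, 2↦2, 3↦0, 4↦3, 5↦5, 6↦0]  zeros at y ∈ {3, 6}
  x = 2: [0↦1, 1↦2, 2↦6, 3↦0, 4↦6, 5↦4, 6↦2]  zeros at y ∈ {3}
  x = 3: [0↦5, 1↦0, 2↦5, 3↦0, 4↦0, 5↦6, 6↦5]  zeros at y ∈ {1, 3, 4}
  x = 4: [0↦3, 1↦4, 2↦1, 3↦2, 4↦1, 5↦6, 6↦4]  zeros at y ∈ ∅
  x = 5: [0↦4, 1↦2, 2↦3, 3↦1, 4↦4, 5↦6, 6↦1]  zeros at y ∈ ∅
  x = 6: [0↦3, 1↦3, 2↦6, 3↦6, 4↦4, 5↦1, 6↦5]  zeros at y ∈ ∅
Collecting zeros: affine points = {(0, 5), (1, 3), (1, 6), (2, 3), (3, 1), (3, 3), (3, 4)}.
Total count |C(F_7)_aff| = 7.


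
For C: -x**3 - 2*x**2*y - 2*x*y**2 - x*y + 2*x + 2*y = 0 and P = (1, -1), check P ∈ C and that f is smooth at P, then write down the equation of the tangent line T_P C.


Tangent line at P: 2*x + 3*y + 1 = 0.

Step 1: f(1, -1) = 0, so P lies on C.
Step 2: partial derivatives
  f_x(x, y) = -3*x**2 - 4*x*y - 2*y**2 - y + 2, f_y(x, y) = -2*x**2 - 4*x*y - x + 2.
  f_x(P) = 2, f_y(P) = 3 (gradient nonzero, so P is smooth).
Step 3: tangent line at P: 2·(x − 1) + 3·(y − -1) = 0.
Expanding: 2*x + 3*y + 1 = 0.


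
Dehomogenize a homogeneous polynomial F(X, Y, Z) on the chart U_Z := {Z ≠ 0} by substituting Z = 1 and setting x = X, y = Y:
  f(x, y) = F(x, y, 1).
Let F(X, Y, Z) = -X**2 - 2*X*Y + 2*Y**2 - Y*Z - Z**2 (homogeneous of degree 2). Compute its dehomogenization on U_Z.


f(x, y) = -x**2 - 2*x*y + 2*y**2 - y - 1

On U_Z we set Z = 1. Each monomial c·X^i·Y^j·Z^k in F becomes c·x^i·y^j·1^k = c·x^i·y^j.
Substituting Z = 1: F(X, Y, 1) = -x**2 - 2*x*y + 2*y**2 - y - 1.
Note: deg(f) ≤ deg(F) = 2; strict inequality happens when F is divisible by Z (lost terms).


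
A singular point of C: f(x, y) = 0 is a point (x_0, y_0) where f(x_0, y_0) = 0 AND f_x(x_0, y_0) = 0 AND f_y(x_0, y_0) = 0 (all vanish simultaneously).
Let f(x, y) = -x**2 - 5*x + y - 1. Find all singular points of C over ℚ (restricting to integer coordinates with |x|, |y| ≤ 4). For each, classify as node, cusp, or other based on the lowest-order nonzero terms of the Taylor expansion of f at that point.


No singular points in the scanned grid; C is smooth there.

Compute partial derivatives:
  f_x = -2*x - 5.
  f_y = 1.
f_y = 1 is a nonzero constant, so f_y never vanishes: no point (x, y) can satisfy f = f_x = f_y = 0. In particular no (x, y) ∈ {−4, ..., 4}² is singular; the curve is smooth.


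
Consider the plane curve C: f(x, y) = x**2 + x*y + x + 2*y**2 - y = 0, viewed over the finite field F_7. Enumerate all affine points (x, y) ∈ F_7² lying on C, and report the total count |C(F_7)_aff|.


Affine F_7-points: {(0, 0), (0, 4), (2, 4), (2, 6), (5, 6), (6, 0), (6, 1)}; count = 7.

For each of the 49 pairs (x, y) ∈ F_7², evaluate f(x, y) mod 7. Record the zeros.
  x = 0: [0↦0, 1↦1, 2↦6, 3↦1, 4↦0, 5↦3, 6↦3]  zeros at y ∈ {0, 4}
  x = 1: [0↦2, 1↦4, 2↦3, 3↦6, 4↦6, 5↦3, 6↦4]  zeros at y ∈ ∅
  x = 2: [0↦6, 1↦2, 2↦2, 3↦6, 4↦0, 5↦5, 6↦0]  zeros at y ∈ {4, 6}
  x = 3: [0↦5, 1↦2, 2↦3, 3↦1, 4↦3, 5↦2, 6↦5]  zeros at y ∈ ∅
  x = 4: [0↦6, 1↦4, 2↦6, 3↦5, 4↦1, 5↦1, 6↦5]  zeros at y ∈ ∅
  x = 5: [0↦2, 1↦1, 2↦4, 3↦4, 4↦1, 5↦2, 6↦0]  zeros at y ∈ {6}
  x = 6: [0↦0, 1↦0, 2↦4, 3↦5, 4↦3, 5↦5, 6↦4]  zeros at y ∈ {0, 1}
Collecting zeros: affine points = {(0, 0), (0, 4), (2, 4), (2, 6), (5, 6), (6, 0), (6, 1)}.
Total count |C(F_7)_aff| = 7.


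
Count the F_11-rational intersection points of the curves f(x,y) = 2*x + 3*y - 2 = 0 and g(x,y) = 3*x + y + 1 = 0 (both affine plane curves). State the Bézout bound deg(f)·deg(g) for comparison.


Common zeros: {(4, 9)}; count = 1; Bézout bound = 1.

deg(f) = 1, deg(g) = 1, so Bézout bound = 1.
Scan x ∈ F_11. For each x, list the y ∈ F_11 with f(x, y) ≡ 0 and those with g(x, y) ≡ 0 (mod 11); the common zeros in that column are the intersection.
  x = 0: f ≡ 0 at y ∈ {8}; g ≡ 0 at y ∈ {10}; common: ∅.
  x = 1: f ≡ 0 at y ∈ {0}; g ≡ 0 at y ∈ {7}; common: ∅.
  x = 2: f ≡ 0 at y ∈ {3}; g ≡ 0 at y ∈ {4}; common: ∅.
  x = 3: f ≡ 0 at y ∈ {6}; g ≡ 0 at y ∈ {1}; common: ∅.
  x = 4: f ≡ 0 at y ∈ {9}; g ≡ 0 at y ∈ {9}; common: {9}.
  x = 5: f ≡ 0 at y ∈ {1}; g ≡ 0 at y ∈ {6}; common: ∅.
  x = 6: f ≡ 0 at y ∈ {4}; g ≡ 0 at y ∈ {3}; common: ∅.
  x = 7: f ≡ 0 at y ∈ {7}; g ≡ 0 at y ∈ {0}; common: ∅.
  x = 8: f ≡ 0 at y ∈ {10}; g ≡ 0 at y ∈ {8}; common: ∅.
  x = 9: f ≡ 0 at y ∈ {2}; g ≡ 0 at y ∈ {5}; common: ∅.
  x = 10: f ≡ 0 at y ∈ {5}; g ≡ 0 at y ∈ {2}; common: ∅.
Collecting: common zeros = {(4, 9)}, so the count is 1.
Comparison with the Bézout bound: 1 ≤ 1 = deg(f)·deg(g), as expected for curves with no common component (the bound is attained).


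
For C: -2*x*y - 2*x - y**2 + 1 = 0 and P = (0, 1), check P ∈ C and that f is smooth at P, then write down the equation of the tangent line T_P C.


Tangent line at P: -4*x - 2*y + 2 = 0.

Step 1: f(0, 1) = 0, so P lies on C.
Step 2: partial derivatives
  f_x(x, y) = -2*y - 2, f_y(x, y) = -2*x - 2*y.
  f_x(P) = -4, f_y(P) = -2 (gradient nonzero, so P is smooth).
Step 3: tangent line at P: -4·(x − 0) + -2·(y − 1) = 0.
Expanding: -4*x - 2*y + 2 = 0.


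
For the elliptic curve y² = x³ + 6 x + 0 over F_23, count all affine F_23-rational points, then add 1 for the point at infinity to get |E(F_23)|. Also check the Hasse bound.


Affine points = {(0, 0), (8, 10), (8, 13), (9, 1), (9, 22), (10, 5), (10, 18), (12, 11), (12, 12), (16, 11), (16, 12), (17, 1), (17, 22), (18, 11), (18, 12), (19, 2), (19, 21), (20, 1), (20, 22), (21, 7), (21, 16), (22, 4), (22, 19)}; affine count = 23; |E(F_23)| = 24.

Discriminant check: Δ ∝ 4a³ + 27b² = 4·6³ + 27·0² = 4·216 + 27·0 ≡ 13 (mod 23). Nonzero ⇒ E is nonsingular.
For each x ∈ F_23, compute rhs = x³ + 6·x + 0 mod 23, then count y ∈ F_23 with y² ≡ rhs.
  x = 0: rhs = 0, matching y values: 0 (1 points).
  x = 1: rhs = 7, matching y values: none (0 points).
  x = 2: rhs = 20, matching y values: none (0 points).
  x = 3: rhs = 22, matching y values: none (0 points).
  x = 4: rhs = 19, matching y values: none (0 points).
  x = 5: rhs = 17, matching y values: none (0 points).
  x = 6: rhs = 22, matching y values: none (0 points).
  x = 7: rhs = 17, matching y values: none (0 points).
  x = 8: rhs = 8, matching y values: 10, 13 (2 points).
  x = 9: rhs = 1, matching y values: 1, 22 (2 points).
  x = 10: rhs = 2, matching y values: 5, 18 (2 points).
  x = 11: rhs = 17, matching y values: none (0 points).
  x = 12: rhs = 6, matching y values: 11, 12 (2 points).
  x = 13: rhs = 21, matching y values: none (0 points).
  x = 14: rhs = 22, matching y values: none (0 points).
  x = 15: rhs = 15, matching y values: none (0 points).
  x = 16: rhs = 6, matching y values: 11, 12 (2 points).
  x = 17: rhs = 1, matching y values: 1, 22 (2 points).
  x = 18: rhs = 6, matching y values: 11, 12 (2 points).
  x = 19: rhs = 4, matching y values: 2, 21 (2 points).
  x = 20: rhs = 1, matching y values: 1, 22 (2 points).
  x = 21: rhs = 3, matching y values: 7, 16 (2 points).
  x = 22: rhs = 16, matching y values: 4, 19 (2 points).
Total affine count: 23.
Full point count |E(F_23)| = 23 + 1 = 24.
Hasse bound: |24 − (23+1)| = |0| = 0 ≤ 2√23 ≈ 9.5917 ✓.


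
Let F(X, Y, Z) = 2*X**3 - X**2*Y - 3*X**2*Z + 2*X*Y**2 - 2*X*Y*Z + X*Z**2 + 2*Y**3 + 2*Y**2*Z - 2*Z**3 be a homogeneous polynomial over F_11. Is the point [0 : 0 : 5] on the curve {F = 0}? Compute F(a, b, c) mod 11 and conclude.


F(0,0,5) ≡ 3 (mod 11); P is NOT on the curve.

Evaluate F(0, 0, 5) term-by-term (mod 11).
  2*X**3 ↦ 2·0·1·1 = 0
  -X**2*Y ↦ -1·0·0·1 = 0
  -3*X**2*Z ↦ -3·0·1·5 = 0
  2*X*Y**2 ↦ 2·0·0·1 = 0
  -2*X*Y*Z ↦ -2·0·0·5 = 0
  X*Z**2 ↦ 1·0·1·25 = 0
  2*Y**3 ↦ 2·1·0·1 = 0
  2*Y**2*Z ↦ 2·1·0·5 = 0
  -2*Z**3 ↦ -2·1·1·125 = -250
Sum: F(0, 0, 5) = (0) + (0) + (0) + (0) + (0) + (0) + (0) + (0) + (-250) = -250.
Reducing mod 11: -250 ≡ 3 (mod 11).
Since F(a, b, c) ≡ 3 ≠ 0 (mod 11), P does NOT lie on the curve.


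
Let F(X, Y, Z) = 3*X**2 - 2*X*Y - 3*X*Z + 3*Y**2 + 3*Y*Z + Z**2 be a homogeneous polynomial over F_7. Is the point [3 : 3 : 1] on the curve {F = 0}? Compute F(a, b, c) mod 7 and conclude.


F(3,3,1) ≡ 2 (mod 7); P is NOT on the curve.

Evaluate F(3, 3, 1) term-by-term (mod 7).
  3*X**2 ↦ 3·9·1·1 = 27
  -2*X*Y ↦ -2·3·3·1 = -18
  -3*X*Z ↦ -3·3·1·1 = -9
  3*Y**2 ↦ 3·1·9·1 = 27
  3*Y*Z ↦ 3·1·3·1 = 9
  Z**2 ↦ 1·1·1·1 = 1
Sum: F(3, 3, 1) = (27) + (-18) + (-9) + (27) + (9) + (1) = 37.
Reducing mod 7: 37 ≡ 2 (mod 7).
Since F(a, b, c) ≡ 2 ≠ 0 (mod 7), P does NOT lie on the curve.


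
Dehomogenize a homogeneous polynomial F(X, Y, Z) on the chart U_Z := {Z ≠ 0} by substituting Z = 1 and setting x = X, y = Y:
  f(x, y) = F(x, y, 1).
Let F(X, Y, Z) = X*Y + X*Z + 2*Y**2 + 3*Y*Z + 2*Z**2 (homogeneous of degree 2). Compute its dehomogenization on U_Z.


f(x, y) = x*y + x + 2*y**2 + 3*y + 2

On U_Z we set Z = 1. Each monomial c·X^i·Y^j·Z^k in F becomes c·x^i·y^j·1^k = c·x^i·y^j.
Substituting Z = 1: F(X, Y, 1) = x*y + x + 2*y**2 + 3*y + 2.
Note: deg(f) ≤ deg(F) = 2; strict inequality happens when F is divisible by Z (lost terms).


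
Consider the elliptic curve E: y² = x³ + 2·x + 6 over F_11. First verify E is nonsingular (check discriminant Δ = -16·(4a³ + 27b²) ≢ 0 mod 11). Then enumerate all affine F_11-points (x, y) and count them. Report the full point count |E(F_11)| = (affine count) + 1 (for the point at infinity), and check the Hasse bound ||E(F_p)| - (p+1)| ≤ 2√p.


Affine points = {(1, 3), (1, 8), (4, 1), (4, 10), (5, 3), (5, 8), (6, 5), (6, 6), (7, 0), (9, 4), (9, 7), (10, 5), (10, 6)}; affine count = 13; |E(F_11)| = 14.

Discriminant check: Δ ∝ 4a³ + 27b² = 4·2³ + 27·6² = 4·8 + 27·36 ≡ 3 (mod 11). Nonzero ⇒ E is nonsingular.
For each x ∈ F_11, compute rhs = x³ + 2·x + 6 mod 11, then count y ∈ F_11 with y² ≡ rhs.
  x = 0: rhs = 6, matching y values: none (0 points).
  x = 1: rhs = 9, matching y values: 3, 8 (2 points).
  x = 2: rhs = 7, matching y values: none (0 points).
  x = 3: rhs = 6, matching y values: none (0 points).
  x = 4: rhs = 1, matching y values: 1, 10 (2 points).
  x = 5: rhs = 9, matching y values: 3, 8 (2 points).
  x = 6: rhs = 3, matching y values: 5, 6 (2 points).
  x = 7: rhs = 0, matching y values: 0 (1 points).
  x = 8: rhs = 6, matching y values: none (0 points).
  x = 9: rhs = 5, matching y values: 4, 7 (2 points).
  x = 10: rhs = 3, matching y values: 5, 6 (2 points).
Total affine count: 13.
Full point count |E(F_11)| = 13 + 1 = 14.
Hasse bound: |14 − (11+1)| = |2| = 2 ≤ 2√11 ≈ 6.6332 ✓.


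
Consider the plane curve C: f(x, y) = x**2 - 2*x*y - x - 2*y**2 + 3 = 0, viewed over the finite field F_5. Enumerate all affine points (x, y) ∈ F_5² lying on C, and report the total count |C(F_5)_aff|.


Affine F_5-points: {(0, 2), (0, 3), (2, 0), (2, 3), (4, 0), (4, 1)}; count = 6.

For each of the 25 pairs (x, y) ∈ F_5², evaluate f(x, y) mod 5. Record the zeros.
  x = 0: [0↦3, 1↦1, 2↦0, 3↦0, 4↦1]  zeros at y ∈ {2, 3}
  x = 1: [0↦3, 1↦4, 2↦1, 3↦4, 4↦3]  zeros at y ∈ ∅
  x = 2: [0↦0, 1↦4, 2↦4, 3↦0, 4↦2]  zeros at y ∈ {0, 3}
  x = 3: [0↦4, 1↦1, 2↦4, 3↦3, 4↦3]  zeros at y ∈ ∅
  x = 4: [0↦0, 1↦0, 2↦1, 3↦3, 4↦1]  zeros at y ∈ {0, 1}
Collecting zeros: affine points = {(0, 2), (0, 3), (2, 0), (2, 3), (4, 0), (4, 1)}.
Total count |C(F_5)_aff| = 6.


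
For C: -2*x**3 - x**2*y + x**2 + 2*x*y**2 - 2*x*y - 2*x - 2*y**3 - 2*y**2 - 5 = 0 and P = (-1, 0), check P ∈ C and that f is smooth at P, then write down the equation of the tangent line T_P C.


Tangent line at P: -10*x + y - 10 = 0.

Step 1: f(-1, 0) = 0, so P lies on C.
Step 2: partial derivatives
  f_x(x, y) = -6*x**2 - 2*x*y + 2*x + 2*y**2 - 2*y - 2, f_y(x, y) = -x**2 + 4*x*y - 2*x - 6*y**2 - 4*y.
  f_x(P) = -10, f_y(P) = 1 (gradient nonzero, so P is smooth).
Step 3: tangent line at P: -10·(x − -1) + 1·(y − 0) = 0.
Expanding: -10*x + y - 10 = 0.


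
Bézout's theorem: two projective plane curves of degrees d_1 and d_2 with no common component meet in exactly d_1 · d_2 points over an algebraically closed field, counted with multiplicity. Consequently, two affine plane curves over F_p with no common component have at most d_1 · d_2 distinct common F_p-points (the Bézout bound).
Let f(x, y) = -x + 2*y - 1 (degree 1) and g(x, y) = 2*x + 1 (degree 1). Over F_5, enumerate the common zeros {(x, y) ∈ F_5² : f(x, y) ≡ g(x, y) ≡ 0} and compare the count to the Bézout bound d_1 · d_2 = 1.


Common zeros: {(2, 4)}; count = 1; Bézout bound = 1.

deg(f) = 1, deg(g) = 1, so Bézout bound = 1.
Scan x ∈ F_5. For each x, list the y ∈ F_5 with f(x, y) ≡ 0 and those with g(x, y) ≡ 0 (mod 5); the common zeros in that column are the intersection.
  x = 0: f ≡ 0 at y ∈ {3}; g ≡ 0 at y ∈ ∅; common: ∅.
  x = 1: f ≡ 0 at y ∈ {1}; g ≡ 0 at y ∈ ∅; common: ∅.
  x = 2: f ≡ 0 at y ∈ {4}; g ≡ 0 at y ∈ {0, 1, 2, 3, 4}; common: {4}.
  x = 3: f ≡ 0 at y ∈ {2}; g ≡ 0 at y ∈ ∅; common: ∅.
  x = 4: f ≡ 0 at y ∈ {0}; g ≡ 0 at y ∈ ∅; common: ∅.
Collecting: common zeros = {(2, 4)}, so the count is 1.
Comparison with the Bézout bound: 1 ≤ 1 = deg(f)·deg(g), as expected for curves with no common component (the bound is attained).


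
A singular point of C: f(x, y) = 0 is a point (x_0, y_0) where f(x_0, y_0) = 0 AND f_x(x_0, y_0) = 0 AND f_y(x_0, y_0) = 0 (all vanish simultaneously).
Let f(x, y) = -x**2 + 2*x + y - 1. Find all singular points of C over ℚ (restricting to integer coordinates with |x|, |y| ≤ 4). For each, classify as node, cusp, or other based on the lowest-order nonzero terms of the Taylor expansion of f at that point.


No singular points in the scanned grid; C is smooth there.

Compute partial derivatives:
  f_x = 2 - 2*x.
  f_y = 1.
f_y = 1 is a nonzero constant, so f_y never vanishes: no point (x, y) can satisfy f = f_x = f_y = 0. In particular no (x, y) ∈ {−4, ..., 4}² is singular; the curve is smooth.


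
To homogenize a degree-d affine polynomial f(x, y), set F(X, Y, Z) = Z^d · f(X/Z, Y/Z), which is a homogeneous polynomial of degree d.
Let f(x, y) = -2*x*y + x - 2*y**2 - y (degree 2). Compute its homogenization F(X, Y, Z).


F(X, Y, Z) = -2*X*Y + X*Z - 2*Y**2 - Y*Z

deg(f) = 2.
Substitute x = X/Z, y = Y/Z into f, then multiply by Z^2.
  monomial -2·x^1·y^1 ↦ -2·X^1·Y^1·Z^0.
  monomial 1·x^1·y^0 ↦ 1·X^1·Y^0·Z^1.
  monomial -2·x^0·y^2 ↦ -2·X^0·Y^2·Z^0.
  monomial -1·x^0·y^1 ↦ -1·X^0·Y^1·Z^1.
Collecting: F(X, Y, Z) = -2*X*Y + X*Z - 2*Y**2 - Y*Z.


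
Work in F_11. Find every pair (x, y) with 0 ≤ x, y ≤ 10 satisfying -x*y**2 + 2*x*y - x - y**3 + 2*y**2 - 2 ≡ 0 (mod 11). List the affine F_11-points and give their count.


Affine F_11-points: {(0, 3), (0, 5), (2, 7), (2, 8), (3, 10), (4, 9), (6, 4), (9, 0), (9, 2), (10, 6)}; count = 10.

For each of the 121 pairs (x, y) ∈ F_11², evaluate f(x, y) mod 11. Record the zeros.
  x = 0: [0↦9, 1↦10, 2↦9, 3↦0, 4↦10, 5↦0, 6↦8, 7↦6, 8↦10, 9↦3, 10↦1]  zeros at y ∈ {3, 5}
  x = 1: [0↦8, 1↦10, 2↦8, 3↦7, 4↦1, 5↦6, 6↦5, 7↦3, 8↦5, 9↦5, 10↦8]  zeros at y ∈ ∅
  x = 2: [0↦7, 1↦10, 2↦7, 3↦3, 4↦3, 5↦1, 6↦2, 7↦0, 8↦0, 9↦7, 10↦4]  zeros at y ∈ {7, 8}
  x = 3: [0↦6, 1↦10, 2↦6, 3↦10, 4↦5, 5↦7, 6↦10, 7↦8, 8↦6, 9↦9, 10↦0]  zeros at y ∈ {10}
  x = 4: [0↦5, 1↦10, 2↦5, 3↦6, 4↦7, 5↦2, 6↦7, 7↦5, 8↦1, 9↦0, 10↦7]  zeros at y ∈ {9}
  x = 5: [0↦4, 1↦10, 2↦4, 3↦2, 4↦9, 5↦8, 6↦4, 7↦2, 8↦7, 9↦2, 10↦3]  zeros at y ∈ ∅
  x = 6: [0↦3, 1↦10, 2↦3, 3↦9, 4↦0, 5↦3, 6↦1, 7↦10, 8↦2, 9↦4, 10↦10]  zeros at y ∈ {4}
  x = 7: [0↦2, 1↦10, 2↦2, 3↦5, 4↦2, 5↦9, 6↦9, 7↦7, 8↦8, 9↦6, 10↦6]  zeros at y ∈ ∅
  x = 8: [0↦1, 1↦10, 2↦1, 3↦1, 4↦4, 5↦4, 6↦6, 7↦4, 8↦3, 9↦8, 10↦2]  zeros at y ∈ ∅
  x = 9: [0↦0, 1↦10, 2↦0, 3↦8, 4↦6, 5↦10, 6↦3, 7↦1, 8↦9, 9↦10, 10↦9]  zeros at y ∈ {0, 2}
  x = 10: [0↦10, 1↦10, 2↦10, 3↦4, 4↦8, 5↦5, 6↦0, 7↦9, 8↦4, 9↦1, 10↦5]  zeros at y ∈ {6}
Collecting zeros: affine points = {(0, 3), (0, 5), (2, 7), (2, 8), (3, 10), (4, 9), (6, 4), (9, 0), (9, 2), (10, 6)}.
Total count |C(F_11)_aff| = 10.


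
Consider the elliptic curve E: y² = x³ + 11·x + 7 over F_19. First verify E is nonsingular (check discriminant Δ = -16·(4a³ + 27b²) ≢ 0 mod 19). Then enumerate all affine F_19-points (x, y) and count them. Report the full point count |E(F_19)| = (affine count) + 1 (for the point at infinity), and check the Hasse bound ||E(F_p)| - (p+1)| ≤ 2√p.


Affine points = {(0, 8), (0, 11), (1, 0), (4, 1), (4, 18), (5, 4), (5, 15), (6, 2), (6, 17), (7, 3), (7, 16), (12, 9), (12, 10), (14, 6), (14, 13), (16, 2), (16, 17)}; affine count = 17; |E(F_19)| = 18.

Discriminant check: Δ ∝ 4a³ + 27b² = 4·11³ + 27·7² = 4·1331 + 27·49 ≡ 16 (mod 19). Nonzero ⇒ E is nonsingular.
For each x ∈ F_19, compute rhs = x³ + 11·x + 7 mod 19, then count y ∈ F_19 with y² ≡ rhs.
  x = 0: rhs = 7, matching y values: 8, 11 (2 points).
  x = 1: rhs = 0, matching y values: 0 (1 points).
  x = 2: rhs = 18, matching y values: none (0 points).
  x = 3: rhs = 10, matching y values: none (0 points).
  x = 4: rhs = 1, matching y values: 1, 18 (2 points).
  x = 5: rhs = 16, matching y values: 4, 15 (2 points).
  x = 6: rhs = 4, matching y values: 2, 17 (2 points).
  x = 7: rhs = 9, matching y values: 3, 16 (2 points).
  x = 8: rhs = 18, matching y values: none (0 points).
  x = 9: rhs = 18, matching y values: none (0 points).
  x = 10: rhs = 15, matching y values: none (0 points).
  x = 11: rhs = 15, matching y values: none (0 points).
  x = 12: rhs = 5, matching y values: 9, 10 (2 points).
  x = 13: rhs = 10, matching y values: none (0 points).
  x = 14: rhs = 17, matching y values: 6, 13 (2 points).
  x = 15: rhs = 13, matching y values: none (0 points).
  x = 16: rhs = 4, matching y values: 2, 17 (2 points).
  x = 17: rhs = 15, matching y values: none (0 points).
  x = 18: rhs = 14, matching y values: none (0 points).
Total affine count: 17.
Full point count |E(F_19)| = 17 + 1 = 18.
Hasse bound: |18 − (19+1)| = |-2| = 2 ≤ 2√19 ≈ 8.7178 ✓.


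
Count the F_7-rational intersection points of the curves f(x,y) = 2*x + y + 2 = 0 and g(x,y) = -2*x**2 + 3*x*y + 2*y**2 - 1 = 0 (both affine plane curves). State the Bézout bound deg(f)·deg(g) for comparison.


Common zeros: {(0, 5)}; count = 1; Bézout bound = 2.

deg(f) = 1, deg(g) = 2, so Bézout bound = 2.
Scan x ∈ F_7. For each x, list the y ∈ F_7 with f(x, y) ≡ 0 and those with g(x, y) ≡ 0 (mod 7); the common zeros in that column are the intersection.
  x = 0: f ≡ 0 at y ∈ {5}; g ≡ 0 at y ∈ {2, 5}; common: {5}.
  x = 1: f ≡ 0 at y ∈ {3}; g ≡ 0 at y ∈ ∅; common: ∅.
  x = 2: f ≡ 0 at y ∈ {1}; g ≡ 0 at y ∈ ∅; common: ∅.
  x = 3: f ≡ 0 at y ∈ {6}; g ≡ 0 at y ∈ {2, 4}; common: ∅.
  x = 4: f ≡ 0 at y ∈ {4}; g ≡ 0 at y ∈ {3, 5}; common: ∅.
  x = 5: f ≡ 0 at y ∈ {2}; g ≡ 0 at y ∈ ∅; common: ∅.
  x = 6: f ≡ 0 at y ∈ {0}; g ≡ 0 at y ∈ ∅; common: ∅.
Collecting: common zeros = {(0, 5)}, so the count is 1.
Comparison with the Bézout bound: 1 ≤ 2 = deg(f)·deg(g), as expected for curves with no common component (the affine F_7-count falls short of the bound because intersections may lie at infinity, over extension fields, or carry multiplicity).


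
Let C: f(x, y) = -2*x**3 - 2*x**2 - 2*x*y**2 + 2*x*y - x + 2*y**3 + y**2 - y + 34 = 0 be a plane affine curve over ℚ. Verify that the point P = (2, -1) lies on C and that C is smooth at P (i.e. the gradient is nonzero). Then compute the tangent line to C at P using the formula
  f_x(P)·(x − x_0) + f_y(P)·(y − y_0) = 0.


Tangent line at P: -37*x + 15*y + 89 = 0.

Step 1: f(2, -1) = 0, so P lies on C.
Step 2: partial derivatives
  f_x(x, y) = -6*x**2 - 4*x - 2*y**2 + 2*y - 1, f_y(x, y) = -4*x*y + 2*x + 6*y**2 + 2*y - 1.
  f_x(P) = -37, f_y(P) = 15 (gradient nonzero, so P is smooth).
Step 3: tangent line at P: -37·(x − 2) + 15·(y − -1) = 0.
Expanding: -37*x + 15*y + 89 = 0.


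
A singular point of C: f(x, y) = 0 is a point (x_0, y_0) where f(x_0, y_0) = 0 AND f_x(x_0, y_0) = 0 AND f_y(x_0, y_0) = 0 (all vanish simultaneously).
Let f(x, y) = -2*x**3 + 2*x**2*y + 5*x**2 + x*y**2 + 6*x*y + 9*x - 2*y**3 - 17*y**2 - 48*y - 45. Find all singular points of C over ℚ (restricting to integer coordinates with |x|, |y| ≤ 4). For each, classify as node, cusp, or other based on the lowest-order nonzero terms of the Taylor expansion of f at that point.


Singular points: {(0, -3)}; classification: node.

Compute partial derivatives:
  f_x = -6*x**2 + 4*x*y + 10*x + y**2 + 6*y + 9.
  f_y = 2*x**2 + 2*x*y + 6*x - 6*y**2 - 34*y - 48.
Scan x_0 ∈ {−4, ..., 4}. For each x_0, f_y(x_0, y) is a polynomial in y; find its integer roots y ∈ {−4, ..., 4}, then test f_x and f at those candidates.
  x = -4: f_y(-4, y) = -6*y**2 - 42*y - 40; no integer root y with |y| ≤ 4.
  x = -3: f_y(-3, y) = -6*y**2 - 40*y - 48; no integer root y with |y| ≤ 4.
  x = -2: f_y(-2, y) = -6*y**2 - 38*y - 52; vanishes at y ∈ {-2}. (-2, -2): f_x = -27 ≠ 0.
  x = -1: f_y(-1, y) = -6*y**2 - 36*y - 52; no integer root y with |y| ≤ 4.
  x = 0: f_y(0, y) = -6*y**2 - 34*y - 48; vanishes at y ∈ {-3}. (0, -3): f_x = 0, f = 0 — SINGULAR.
  x = 1: f_y(1, y) = -6*y**2 - 32*y - 40; vanishes at y ∈ {-2}. (1, -2): f_x = -3 ≠ 0.
  x = 2: f_y(2, y) = -6*y**2 - 30*y - 28; no integer root y with |y| ≤ 4.
  x = 3: f_y(3, y) = -6*y**2 - 28*y - 12; no integer root y with |y| ≤ 4.
  x = 4: f_y(4, y) = -6*y**2 - 26*y + 8; no integer root y with |y| ≤ 4.
Only singular point on the grid: (0, -3).
Classify: substitute x = 0 + u, y = -3 + v and expand: f = -2*u**3 + 2*u**2*v - u**2 + u*v**2 - 2*v**3 + v**2.
No constant or linear terms (consistent with a singular point). Quadratic part: -u**2 + v**2. Cubic part: -2*u**3 + 2*u**2*v + u*v**2 - 2*v**3.
The quadratic part v**2 - u**2 = (v − u)(v + u) splits into two distinct linear factors, so there are two distinct tangent lines y − -3 = ±(x − 0) — this is a node (ordinary double point).
Classification: node.
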